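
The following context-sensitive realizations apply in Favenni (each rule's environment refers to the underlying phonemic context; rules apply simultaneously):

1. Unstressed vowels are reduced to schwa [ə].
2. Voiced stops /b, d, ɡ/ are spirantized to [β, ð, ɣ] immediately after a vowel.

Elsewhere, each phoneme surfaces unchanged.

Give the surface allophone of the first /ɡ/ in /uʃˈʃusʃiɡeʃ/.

[ɣ]

/ɡ/ (between /i/ and /e/) occurs immediately after a vowel → [ɣ] by rule 2.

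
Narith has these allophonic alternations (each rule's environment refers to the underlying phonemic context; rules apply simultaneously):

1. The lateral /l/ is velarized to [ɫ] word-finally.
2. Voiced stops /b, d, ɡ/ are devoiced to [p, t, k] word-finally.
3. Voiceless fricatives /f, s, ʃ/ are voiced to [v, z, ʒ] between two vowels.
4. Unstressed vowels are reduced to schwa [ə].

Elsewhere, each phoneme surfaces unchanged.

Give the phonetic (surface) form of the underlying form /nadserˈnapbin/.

/a/ (between /n/ and /d/): in an unstressed syllable, so rule 4 applies → [ə].
/d/ (between /a/ and /s/): rule 2 targets it, but not word-finally → unchanged [d].
/s/ — between /d/ and /e/; rule 3 does not apply here → [s].
/e/ (between /s/ and /r/): in an unstressed syllable, so rule 4 applies → [ə].
/a/ (between /n/ and /p/) fails the environment for rule 4, so it stays [a].
/b/ (between /p/ and /i/) fails the environment for rule 2, so it stays [b].
/i/ — between /b/ and /n/, in an unstressed syllable — surfaces as [ə] (rule 4).

[nədsərˈnapbən]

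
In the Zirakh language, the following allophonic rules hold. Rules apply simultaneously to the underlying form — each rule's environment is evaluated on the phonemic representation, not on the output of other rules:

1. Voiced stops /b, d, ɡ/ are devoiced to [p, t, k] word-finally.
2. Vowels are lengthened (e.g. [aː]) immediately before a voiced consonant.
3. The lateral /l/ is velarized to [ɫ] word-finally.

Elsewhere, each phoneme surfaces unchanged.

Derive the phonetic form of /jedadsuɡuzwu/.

[jeːdaːdsuːɡuːzwu]

/e/ meets the environment for rule 2 (before a voiced consonant) → [eː].
/d/ (between /e/ and /a/) fails the environment for rule 1, so it stays [d].
/a/ meets the environment for rule 2 (before a voiced consonant) → [aː].
/d/ — between /a/ and /s/; rule 1 does not apply here → [d].
/u/ meets the environment for rule 2 (before a voiced consonant) → [uː].
/ɡ/ (between /u/ and /u/) is in the target of rule 1 but the environment (word-finally) is not met → [ɡ].
/u/ (between /ɡ/ and /z/): before a voiced consonant, so rule 2 applies → [uː].
/u/ (word-final) fails the environment for rule 2, so it stays [u].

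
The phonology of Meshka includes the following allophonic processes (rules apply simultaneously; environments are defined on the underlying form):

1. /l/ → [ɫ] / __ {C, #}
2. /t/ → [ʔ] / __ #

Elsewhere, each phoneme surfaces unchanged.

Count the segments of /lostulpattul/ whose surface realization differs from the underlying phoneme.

Segments that undergo a rule: /l/ → [ɫ] (rule 1); /l/ → [ɫ] (rule 1).
All other segments surface unchanged.

2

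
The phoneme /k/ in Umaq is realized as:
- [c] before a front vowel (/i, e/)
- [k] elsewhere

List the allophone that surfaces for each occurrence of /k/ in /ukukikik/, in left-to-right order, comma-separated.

[k], [c], [c], [k]

Occurrence 1 (position 2): no conditioning environment matches → elsewhere allophone [k].
Occurrence 2 (position 4): before a front vowel → [c].
Occurrence 3 (position 6): before a front vowel → [c].
Occurrence 4 (position 8): no conditioning environment matches → elsewhere allophone [k].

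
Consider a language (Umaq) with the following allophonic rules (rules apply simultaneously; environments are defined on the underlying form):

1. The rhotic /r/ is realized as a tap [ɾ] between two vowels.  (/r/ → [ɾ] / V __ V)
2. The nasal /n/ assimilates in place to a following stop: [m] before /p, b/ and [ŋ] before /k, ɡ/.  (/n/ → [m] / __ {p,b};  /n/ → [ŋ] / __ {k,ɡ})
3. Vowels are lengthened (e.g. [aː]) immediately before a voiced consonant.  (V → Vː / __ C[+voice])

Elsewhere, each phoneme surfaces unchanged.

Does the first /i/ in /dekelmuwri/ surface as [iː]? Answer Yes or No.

/i/ (word-final) is in the target of rule 3 but the environment (before a voiced consonant) is not met → [i].
The actual realization is [i], not [iː].

No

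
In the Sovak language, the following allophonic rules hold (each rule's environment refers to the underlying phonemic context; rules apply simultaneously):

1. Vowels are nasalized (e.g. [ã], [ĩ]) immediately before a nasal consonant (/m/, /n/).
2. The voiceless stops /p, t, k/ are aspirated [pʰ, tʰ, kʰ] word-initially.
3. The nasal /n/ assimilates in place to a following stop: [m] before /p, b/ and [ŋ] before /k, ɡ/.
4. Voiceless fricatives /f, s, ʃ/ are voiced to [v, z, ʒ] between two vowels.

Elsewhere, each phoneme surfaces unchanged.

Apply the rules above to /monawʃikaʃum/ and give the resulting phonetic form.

[mõnawʃikaʒũm]

/m/ (word-initial) is unaffected → [m].
/o/ (between /m/ and /n/) occurs before a nasal consonant → [õ] by rule 1.
/n/ (between /o/ and /a/) fails the environment for rule 3, so it stays [n].
/a/ (between /n/ and /w/) is in the target of rule 1 but the environment (before a nasal consonant) is not met → [a].
/w/ stays [w].
/ʃ/ (between /w/ and /i/): rule 4 targets it, but not between two vowels → unchanged [ʃ].
/i/ (between /ʃ/ and /k/): rule 1 targets it, but not before a nasal consonant → unchanged [i].
/k/ — between /i/ and /a/; rule 2 does not apply here → [k].
/a/ (between /k/ and /ʃ/): rule 1 targets it, but not before a nasal consonant → unchanged [a].
Rule 4 applies to /ʃ/ (between /a/ and /u/: between two vowels) → [ʒ].
Rule 1 applies to /u/ (between /ʃ/ and /m/: before a nasal consonant) → [ũ].
/m/ (word-final) is unaffected → [m].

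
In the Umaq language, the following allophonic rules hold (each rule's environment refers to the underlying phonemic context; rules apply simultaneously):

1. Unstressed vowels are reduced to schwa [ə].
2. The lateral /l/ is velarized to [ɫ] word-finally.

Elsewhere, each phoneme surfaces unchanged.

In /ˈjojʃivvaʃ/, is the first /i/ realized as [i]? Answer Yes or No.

No

/i/ (between /ʃ/ and /v/): in an unstressed syllable, so rule 1 applies → [ə].
The actual realization is [ə], not [i].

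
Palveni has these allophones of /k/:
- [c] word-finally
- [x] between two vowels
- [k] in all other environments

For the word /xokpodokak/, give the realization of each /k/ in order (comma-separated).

Occurrence 1 (position 3): no conditioning environment matches → elsewhere allophone [k].
Occurrence 2 (position 8): between two vowels → [x].
Occurrence 3 (position 10): word-finally → [c].

[k], [x], [c]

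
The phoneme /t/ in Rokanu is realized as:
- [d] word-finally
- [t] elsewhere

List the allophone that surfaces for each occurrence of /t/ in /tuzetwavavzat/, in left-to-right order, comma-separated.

Occurrence 1 (position 1): no conditioning environment matches → elsewhere allophone [t].
Occurrence 2 (position 5): no conditioning environment matches → elsewhere allophone [t].
Occurrence 3 (position 13): word-finally → [d].

[t], [t], [d]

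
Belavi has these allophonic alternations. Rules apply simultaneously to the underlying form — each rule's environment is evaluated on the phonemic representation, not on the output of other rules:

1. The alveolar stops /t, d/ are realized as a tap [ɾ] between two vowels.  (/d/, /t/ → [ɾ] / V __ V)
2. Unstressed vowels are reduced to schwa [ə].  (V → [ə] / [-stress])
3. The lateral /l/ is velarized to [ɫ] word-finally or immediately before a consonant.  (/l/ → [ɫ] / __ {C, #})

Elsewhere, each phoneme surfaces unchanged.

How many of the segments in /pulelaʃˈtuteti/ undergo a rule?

7

Segments that undergo a rule: /u/ → [ə] (rule 2); /e/ → [ə] (rule 2); /a/ → [ə] (rule 2); /t/ → [ɾ] (rule 1); /e/ → [ə] (rule 2); /t/ → [ɾ] (rule 1); /i/ → [ə] (rule 2).
All other segments surface unchanged.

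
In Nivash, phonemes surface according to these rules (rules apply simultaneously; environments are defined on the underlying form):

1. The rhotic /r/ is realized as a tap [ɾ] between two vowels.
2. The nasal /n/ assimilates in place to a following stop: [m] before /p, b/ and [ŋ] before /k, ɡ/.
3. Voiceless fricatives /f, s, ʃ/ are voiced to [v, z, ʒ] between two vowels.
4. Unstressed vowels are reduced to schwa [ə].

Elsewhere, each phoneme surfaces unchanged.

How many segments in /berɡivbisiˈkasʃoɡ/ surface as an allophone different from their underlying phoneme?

6

Segments that undergo a rule: /e/ → [ə] (rule 4); /i/ → [ə] (rule 4); /i/ → [ə] (rule 4); /s/ → [z] (rule 3); /i/ → [ə] (rule 4); /o/ → [ə] (rule 4).
All other segments surface unchanged.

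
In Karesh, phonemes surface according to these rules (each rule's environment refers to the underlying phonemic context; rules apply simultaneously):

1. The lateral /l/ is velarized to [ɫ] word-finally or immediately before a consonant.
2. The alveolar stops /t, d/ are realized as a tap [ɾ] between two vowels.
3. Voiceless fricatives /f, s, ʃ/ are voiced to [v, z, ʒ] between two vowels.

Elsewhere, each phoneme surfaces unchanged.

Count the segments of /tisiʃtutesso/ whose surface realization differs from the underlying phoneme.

Segments that undergo a rule: /s/ → [z] (rule 3); /t/ → [ɾ] (rule 2).
All other segments surface unchanged.

2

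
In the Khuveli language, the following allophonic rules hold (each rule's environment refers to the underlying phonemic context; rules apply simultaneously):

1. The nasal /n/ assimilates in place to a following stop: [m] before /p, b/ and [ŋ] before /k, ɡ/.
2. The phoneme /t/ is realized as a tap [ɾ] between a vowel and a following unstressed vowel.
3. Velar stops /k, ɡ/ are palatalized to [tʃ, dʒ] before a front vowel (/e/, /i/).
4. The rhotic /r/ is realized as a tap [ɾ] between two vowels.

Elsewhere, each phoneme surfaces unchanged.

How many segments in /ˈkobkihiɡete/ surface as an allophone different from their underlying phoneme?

3

Segments that undergo a rule: /k/ → [tʃ] (rule 3); /ɡ/ → [dʒ] (rule 3); /t/ → [ɾ] (rule 2).
All other segments surface unchanged.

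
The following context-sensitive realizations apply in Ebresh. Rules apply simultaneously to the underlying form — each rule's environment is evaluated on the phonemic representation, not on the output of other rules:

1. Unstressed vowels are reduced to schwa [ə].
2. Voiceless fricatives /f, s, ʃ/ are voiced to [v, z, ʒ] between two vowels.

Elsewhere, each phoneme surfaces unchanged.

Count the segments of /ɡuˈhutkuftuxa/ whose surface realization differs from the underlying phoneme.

Segments that undergo a rule: /u/ → [ə] (rule 1); /u/ → [ə] (rule 1); /u/ → [ə] (rule 1); /a/ → [ə] (rule 1).
All other segments surface unchanged.

4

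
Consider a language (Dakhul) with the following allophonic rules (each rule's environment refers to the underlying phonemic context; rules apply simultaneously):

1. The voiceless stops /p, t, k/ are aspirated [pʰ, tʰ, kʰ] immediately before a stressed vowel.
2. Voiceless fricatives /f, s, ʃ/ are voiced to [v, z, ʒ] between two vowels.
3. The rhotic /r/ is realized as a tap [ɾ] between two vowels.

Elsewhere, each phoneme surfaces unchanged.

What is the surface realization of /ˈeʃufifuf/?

/ʃ/ (between /e/ and /u/) occurs between two vowels → [ʒ] by rule 2.
/f/ meets the environment for rule 2 (between two vowels) → [v].
/f/ (between /i/ and /u/): between two vowels, so rule 2 applies → [v].
/f/ (word-final) fails the environment for rule 2, so it stays [f].

[ˈeʒuvivuf]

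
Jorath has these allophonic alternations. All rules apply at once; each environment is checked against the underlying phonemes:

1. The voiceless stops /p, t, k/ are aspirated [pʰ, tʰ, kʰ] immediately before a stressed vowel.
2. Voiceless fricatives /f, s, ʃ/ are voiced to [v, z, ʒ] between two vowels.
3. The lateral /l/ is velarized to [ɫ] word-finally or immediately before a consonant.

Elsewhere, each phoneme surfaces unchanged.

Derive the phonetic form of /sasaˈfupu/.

[sazaˈvupu]

/s/ (word-initial) fails the environment for rule 2, so it stays [s].
/a/ — not in any rule's target class → [a].
/s/ (between /a/ and /a/): between two vowels, so rule 2 applies → [z].
/a/ (between /s/ and /f/): no rule targets it → [a].
/f/ (between /a/ and /u/): between two vowels, so rule 2 applies → [v].
/u/ (between /f/ and /p/): no rule targets it → [u].
/p/ (between /u/ and /u/) fails the environment for rule 1, so it stays [p].
/u/ (word-final): no rule targets it → [u].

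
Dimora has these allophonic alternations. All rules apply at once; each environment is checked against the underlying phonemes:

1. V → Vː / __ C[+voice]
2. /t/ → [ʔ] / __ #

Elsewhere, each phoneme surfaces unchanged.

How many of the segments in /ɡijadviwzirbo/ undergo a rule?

4

Segments that undergo a rule: /i/ → [iː] (rule 1); /a/ → [aː] (rule 1); /i/ → [iː] (rule 1); /i/ → [iː] (rule 1).
All other segments surface unchanged.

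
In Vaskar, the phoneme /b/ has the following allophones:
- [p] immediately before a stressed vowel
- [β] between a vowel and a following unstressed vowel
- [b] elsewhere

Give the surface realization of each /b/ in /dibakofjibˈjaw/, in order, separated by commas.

Occurrence 1 (position 3): between a vowel and a following unstressed vowel → [β].
Occurrence 2 (position 10): no conditioning environment matches → elsewhere allophone [b].

[β], [b]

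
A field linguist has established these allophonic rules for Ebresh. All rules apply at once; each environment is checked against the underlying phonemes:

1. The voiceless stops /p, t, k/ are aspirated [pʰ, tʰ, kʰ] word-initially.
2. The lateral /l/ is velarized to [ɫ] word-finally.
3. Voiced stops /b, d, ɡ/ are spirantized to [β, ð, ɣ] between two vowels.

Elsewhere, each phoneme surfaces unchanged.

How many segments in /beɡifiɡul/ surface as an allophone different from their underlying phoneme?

Segments that undergo a rule: /ɡ/ → [ɣ] (rule 3); /ɡ/ → [ɣ] (rule 3); /l/ → [ɫ] (rule 2).
All other segments surface unchanged.

3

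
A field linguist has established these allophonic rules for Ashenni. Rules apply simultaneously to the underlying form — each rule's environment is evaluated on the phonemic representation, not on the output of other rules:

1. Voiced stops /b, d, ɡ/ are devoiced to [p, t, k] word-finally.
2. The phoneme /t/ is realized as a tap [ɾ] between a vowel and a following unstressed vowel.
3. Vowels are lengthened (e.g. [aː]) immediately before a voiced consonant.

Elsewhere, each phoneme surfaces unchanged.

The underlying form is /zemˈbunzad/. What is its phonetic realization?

/z/ stays [z].
/e/ (between /z/ and /m/) occurs before a voiced consonant → [eː] by rule 3.
/m/ (between /e/ and /b/) is unaffected → [m].
/b/ (between /m/ and /u/) is in the target of rule 1 but the environment (word-finally) is not met → [b].
/u/ (between /b/ and /n/) occurs before a voiced consonant → [uː] by rule 3.
/n/ stays [n].
/z/ stays [z].
Rule 3 applies to /a/ (between /z/ and /d/: before a voiced consonant) → [aː].
/d/ meets the environment for rule 1 (word-finally) → [t].

[zeːmˈbuːnzaːt]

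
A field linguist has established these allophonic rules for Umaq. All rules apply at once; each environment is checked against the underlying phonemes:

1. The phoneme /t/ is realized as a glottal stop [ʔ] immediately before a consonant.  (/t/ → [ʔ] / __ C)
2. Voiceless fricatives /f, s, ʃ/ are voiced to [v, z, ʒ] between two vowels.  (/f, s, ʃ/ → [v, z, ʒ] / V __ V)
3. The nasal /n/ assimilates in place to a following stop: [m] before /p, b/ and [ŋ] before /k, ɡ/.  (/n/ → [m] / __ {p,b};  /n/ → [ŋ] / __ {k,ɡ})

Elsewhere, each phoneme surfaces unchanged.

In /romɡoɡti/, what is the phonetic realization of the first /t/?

[t]

/t/ — between /ɡ/ and /i/; rule 1 does not apply here → [t].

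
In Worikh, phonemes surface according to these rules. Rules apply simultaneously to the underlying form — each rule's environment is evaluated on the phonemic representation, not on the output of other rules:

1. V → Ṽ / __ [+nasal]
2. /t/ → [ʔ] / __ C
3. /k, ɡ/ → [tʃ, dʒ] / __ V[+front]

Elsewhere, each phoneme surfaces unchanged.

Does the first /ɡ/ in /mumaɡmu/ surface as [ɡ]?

Yes

/ɡ/ (between /a/ and /m/) fails the environment for rule 3, so it stays [ɡ].
The actual realization is [ɡ], which matches [ɡ].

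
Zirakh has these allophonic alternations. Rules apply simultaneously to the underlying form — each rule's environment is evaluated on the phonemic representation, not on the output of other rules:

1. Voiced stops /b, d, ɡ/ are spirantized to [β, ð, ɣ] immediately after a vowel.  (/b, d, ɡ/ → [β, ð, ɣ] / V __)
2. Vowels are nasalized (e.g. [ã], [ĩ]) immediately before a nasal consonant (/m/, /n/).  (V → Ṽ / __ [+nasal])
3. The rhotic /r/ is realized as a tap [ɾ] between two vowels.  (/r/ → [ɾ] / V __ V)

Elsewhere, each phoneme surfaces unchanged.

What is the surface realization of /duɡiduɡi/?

[duɣiðuɣi]

/d/ (word-initial) is in the target of rule 1 but the environment (immediately after a vowel) is not met → [d].
/u/ (between /d/ and /ɡ/) fails the environment for rule 2, so it stays [u].
/ɡ/ (between /u/ and /i/): immediately after a vowel, so rule 1 applies → [ɣ].
/i/ (between /ɡ/ and /d/) is in the target of rule 2 but the environment (before a nasal consonant) is not met → [i].
/d/ — between /i/ and /u/, immediately after a vowel — surfaces as [ð] (rule 1).
/u/ (between /d/ and /ɡ/): rule 2 targets it, but not before a nasal consonant → unchanged [u].
/ɡ/ meets the environment for rule 1 (immediately after a vowel) → [ɣ].
/i/ — word-final; rule 2 does not apply here → [i].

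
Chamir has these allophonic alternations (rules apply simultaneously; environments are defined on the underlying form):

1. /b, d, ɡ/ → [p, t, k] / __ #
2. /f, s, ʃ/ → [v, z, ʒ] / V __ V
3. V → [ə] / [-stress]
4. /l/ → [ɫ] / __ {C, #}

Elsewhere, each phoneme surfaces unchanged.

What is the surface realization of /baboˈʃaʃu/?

[bəbəˈʒaʒə]

/b/ — word-initial; rule 1 does not apply here → [b].
Rule 3 applies to /a/ (between /b/ and /b/: in an unstressed syllable) → [ə].
/b/ (between /a/ and /o/) fails the environment for rule 1, so it stays [b].
/o/ — between /b/ and /ʃ/, in an unstressed syllable — surfaces as [ə] (rule 3).
/ʃ/ (between /o/ and /a/) occurs between two vowels → [ʒ] by rule 2.
/a/ (between /ʃ/ and /ʃ/) fails the environment for rule 3, so it stays [a].
/ʃ/ meets the environment for rule 2 (between two vowels) → [ʒ].
Rule 3 applies to /u/ (word-final: in an unstressed syllable) → [ə].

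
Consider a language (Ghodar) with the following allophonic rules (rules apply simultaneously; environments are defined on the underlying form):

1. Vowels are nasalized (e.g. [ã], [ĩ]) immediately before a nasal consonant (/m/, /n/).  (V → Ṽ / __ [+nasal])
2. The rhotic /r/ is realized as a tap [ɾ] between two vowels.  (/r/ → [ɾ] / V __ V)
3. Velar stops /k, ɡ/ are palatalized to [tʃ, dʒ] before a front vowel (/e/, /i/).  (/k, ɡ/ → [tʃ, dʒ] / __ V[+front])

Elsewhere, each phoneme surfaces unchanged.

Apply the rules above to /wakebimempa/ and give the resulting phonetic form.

[watʃebĩmẽmpa]

/a/ (between /w/ and /k/) is in the target of rule 1 but the environment (before a nasal consonant) is not met → [a].
Rule 3 applies to /k/ (between /a/ and /e/: before a front vowel) → [tʃ].
/e/ (between /k/ and /b/) fails the environment for rule 1, so it stays [e].
Rule 1 applies to /i/ (between /b/ and /m/: before a nasal consonant) → [ĩ].
/e/ — between /m/ and /m/, before a nasal consonant — surfaces as [ẽ] (rule 1).
/a/ (word-final) is in the target of rule 1 but the environment (before a nasal consonant) is not met → [a].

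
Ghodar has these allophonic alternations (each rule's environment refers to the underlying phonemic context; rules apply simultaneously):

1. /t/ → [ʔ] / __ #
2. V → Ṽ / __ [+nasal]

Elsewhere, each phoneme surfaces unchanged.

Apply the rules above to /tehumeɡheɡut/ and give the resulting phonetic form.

/t/ (word-initial): rule 1 targets it, but not word-finally → unchanged [t].
/e/ (between /t/ and /h/): rule 2 targets it, but not before a nasal consonant → unchanged [e].
/u/ meets the environment for rule 2 (before a nasal consonant) → [ũ].
/e/ — between /m/ and /ɡ/; rule 2 does not apply here → [e].
/e/ (between /h/ and /ɡ/): rule 2 targets it, but not before a nasal consonant → unchanged [e].
/u/ — between /ɡ/ and /t/; rule 2 does not apply here → [u].
/t/ meets the environment for rule 1 (word-finally) → [ʔ].

[tehũmeɡheɡuʔ]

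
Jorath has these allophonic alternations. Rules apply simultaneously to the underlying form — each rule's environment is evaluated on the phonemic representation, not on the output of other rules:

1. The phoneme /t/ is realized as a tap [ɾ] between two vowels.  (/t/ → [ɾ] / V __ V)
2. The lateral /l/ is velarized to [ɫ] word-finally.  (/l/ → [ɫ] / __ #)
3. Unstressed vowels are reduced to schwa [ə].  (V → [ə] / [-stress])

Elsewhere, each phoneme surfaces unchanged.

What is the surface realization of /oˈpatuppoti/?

[əˈpaɾəppəɾə]

/o/ (word-initial): in an unstressed syllable, so rule 3 applies → [ə].
/p/ (between /o/ and /a/) is unaffected → [p].
/a/ (between /p/ and /t/): rule 3 targets it, but not in an unstressed syllable → unchanged [a].
Rule 1 applies to /t/ (between /a/ and /u/: between two vowels) → [ɾ].
Rule 3 applies to /u/ (between /t/ and /p/: in an unstressed syllable) → [ə].
/p/ — not in any rule's target class → [p].
/p/ stays [p].
Rule 3 applies to /o/ (between /p/ and /t/: in an unstressed syllable) → [ə].
Rule 1 applies to /t/ (between /o/ and /i/: between two vowels) → [ɾ].
/i/ (word-final): in an unstressed syllable, so rule 3 applies → [ə].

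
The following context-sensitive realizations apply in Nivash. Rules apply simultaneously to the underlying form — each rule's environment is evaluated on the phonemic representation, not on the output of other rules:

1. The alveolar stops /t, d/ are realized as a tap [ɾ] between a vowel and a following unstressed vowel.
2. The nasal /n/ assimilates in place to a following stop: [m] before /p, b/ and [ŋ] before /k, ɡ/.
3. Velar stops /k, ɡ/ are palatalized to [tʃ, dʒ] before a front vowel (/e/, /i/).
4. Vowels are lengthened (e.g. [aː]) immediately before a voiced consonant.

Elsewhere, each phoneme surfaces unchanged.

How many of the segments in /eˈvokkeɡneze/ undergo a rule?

Segments that undergo a rule: /e/ → [eː] (rule 4); /k/ → [tʃ] (rule 3); /e/ → [eː] (rule 4); /e/ → [eː] (rule 4).
All other segments surface unchanged.

4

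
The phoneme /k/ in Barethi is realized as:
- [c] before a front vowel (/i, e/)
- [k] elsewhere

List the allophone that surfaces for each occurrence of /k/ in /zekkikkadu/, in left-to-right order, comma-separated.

Occurrence 1 (position 3): no conditioning environment matches → elsewhere allophone [k].
Occurrence 2 (position 4): before a front vowel → [c].
Occurrence 3 (position 6): no conditioning environment matches → elsewhere allophone [k].
Occurrence 4 (position 7): no conditioning environment matches → elsewhere allophone [k].

[k], [c], [k], [k]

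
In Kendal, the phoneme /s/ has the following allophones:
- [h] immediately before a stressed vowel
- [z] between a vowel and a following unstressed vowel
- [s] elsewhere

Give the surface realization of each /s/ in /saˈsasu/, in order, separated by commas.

Occurrence 1 (position 1): no conditioning environment matches → elsewhere allophone [s].
Occurrence 2 (position 3): immediately before a stressed vowel → [h].
Occurrence 3 (position 5): between a vowel and a following unstressed vowel → [z].

[s], [h], [z]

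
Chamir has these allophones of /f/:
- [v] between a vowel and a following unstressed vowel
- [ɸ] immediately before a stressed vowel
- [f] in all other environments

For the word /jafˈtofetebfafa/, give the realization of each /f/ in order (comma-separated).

[f], [v], [f], [v]

Occurrence 1 (position 3): no conditioning environment matches → elsewhere allophone [f].
Occurrence 2 (position 6): between a vowel and a following unstressed vowel → [v].
Occurrence 3 (position 11): no conditioning environment matches → elsewhere allophone [f].
Occurrence 4 (position 13): between a vowel and a following unstressed vowel → [v].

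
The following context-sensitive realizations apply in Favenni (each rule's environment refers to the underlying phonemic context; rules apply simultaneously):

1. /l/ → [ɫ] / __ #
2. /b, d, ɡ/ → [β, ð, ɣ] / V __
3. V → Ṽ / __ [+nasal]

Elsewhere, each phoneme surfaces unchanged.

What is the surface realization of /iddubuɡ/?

/i/ (word-initial): rule 3 targets it, but not before a nasal consonant → unchanged [i].
/d/ (between /i/ and /d/) occurs immediately after a vowel → [ð] by rule 2.
/d/ (between /d/ and /u/) is in the target of rule 2 but the environment (immediately after a vowel) is not met → [d].
/u/ (between /d/ and /b/) fails the environment for rule 3, so it stays [u].
/b/ (between /u/ and /u/) occurs immediately after a vowel → [β] by rule 2.
/u/ (between /b/ and /ɡ/) is in the target of rule 3 but the environment (before a nasal consonant) is not met → [u].
/ɡ/ meets the environment for rule 2 (immediately after a vowel) → [ɣ].

[iðduβuɣ]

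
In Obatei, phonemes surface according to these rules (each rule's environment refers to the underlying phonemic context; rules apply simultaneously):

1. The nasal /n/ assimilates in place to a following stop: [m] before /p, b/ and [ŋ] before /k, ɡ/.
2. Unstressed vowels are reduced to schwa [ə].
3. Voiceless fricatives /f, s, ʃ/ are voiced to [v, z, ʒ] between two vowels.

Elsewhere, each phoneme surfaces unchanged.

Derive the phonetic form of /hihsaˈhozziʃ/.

/h/ (word-initial) is unaffected → [h].
Rule 2 applies to /i/ (between /h/ and /h/: in an unstressed syllable) → [ə].
/h/ (between /i/ and /s/) is unaffected → [h].
/s/ (between /h/ and /a/) is in the target of rule 3 but the environment (between two vowels) is not met → [s].
/a/ — between /s/ and /h/, in an unstressed syllable — surfaces as [ə] (rule 2).
/h/ — not in any rule's target class → [h].
/o/ (between /h/ and /z/): rule 2 targets it, but not in an unstressed syllable → unchanged [o].
/z/ (between /o/ and /z/): no rule targets it → [z].
/z/ (between /z/ and /i/) is unaffected → [z].
/i/ — between /z/ and /ʃ/, in an unstressed syllable — surfaces as [ə] (rule 2).
/ʃ/ (word-final): rule 3 targets it, but not between two vowels → unchanged [ʃ].

[həhsəˈhozzəʃ]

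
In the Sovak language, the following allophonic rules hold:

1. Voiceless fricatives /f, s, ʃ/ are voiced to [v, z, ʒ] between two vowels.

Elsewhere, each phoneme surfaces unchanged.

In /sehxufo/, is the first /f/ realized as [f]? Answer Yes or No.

No

Rule 1 applies to /f/ (between /u/ and /o/: between two vowels) → [v].
The actual realization is [v], not [f].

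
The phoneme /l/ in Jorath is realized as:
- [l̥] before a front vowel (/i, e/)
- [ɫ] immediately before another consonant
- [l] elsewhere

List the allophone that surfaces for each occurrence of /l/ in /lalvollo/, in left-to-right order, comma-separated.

[l], [ɫ], [ɫ], [l]

Occurrence 1 (position 1): no conditioning environment matches → elsewhere allophone [l].
Occurrence 2 (position 3): immediately before another consonant → [ɫ].
Occurrence 3 (position 6): immediately before another consonant → [ɫ].
Occurrence 4 (position 7): no conditioning environment matches → elsewhere allophone [l].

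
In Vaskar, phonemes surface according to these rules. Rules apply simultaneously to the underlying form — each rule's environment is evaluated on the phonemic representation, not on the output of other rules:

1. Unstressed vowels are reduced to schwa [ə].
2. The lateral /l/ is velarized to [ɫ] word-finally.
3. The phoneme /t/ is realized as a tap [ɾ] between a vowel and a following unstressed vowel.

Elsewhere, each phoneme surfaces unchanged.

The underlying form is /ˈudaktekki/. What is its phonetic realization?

/u/ (word-initial): rule 1 targets it, but not in an unstressed syllable → unchanged [u].
/d/ (between /u/ and /a/): no rule targets it → [d].
/a/ — between /d/ and /k/, in an unstressed syllable — surfaces as [ə] (rule 1).
/k/ (between /a/ and /t/) is unaffected → [k].
/t/ (between /k/ and /e/): rule 3 targets it, but not between a vowel and a following unstressed vowel → unchanged [t].
/e/ (between /t/ and /k/) occurs in an unstressed syllable → [ə] by rule 1.
/k/ (between /e/ and /k/) is unaffected → [k].
/k/ (between /k/ and /i/): no rule targets it → [k].
/i/ — word-final, in an unstressed syllable — surfaces as [ə] (rule 1).

[ˈudəktəkkə]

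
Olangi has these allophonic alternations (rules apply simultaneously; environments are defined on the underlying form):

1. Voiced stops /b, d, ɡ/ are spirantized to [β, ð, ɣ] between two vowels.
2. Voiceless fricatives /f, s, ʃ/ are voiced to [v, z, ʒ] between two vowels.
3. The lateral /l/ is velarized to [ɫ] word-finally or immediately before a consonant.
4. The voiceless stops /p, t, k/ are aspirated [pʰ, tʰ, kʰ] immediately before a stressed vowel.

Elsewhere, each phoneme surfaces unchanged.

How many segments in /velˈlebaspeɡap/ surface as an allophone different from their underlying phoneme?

3

Segments that undergo a rule: /l/ → [ɫ] (rule 3); /b/ → [β] (rule 1); /ɡ/ → [ɣ] (rule 1).
All other segments surface unchanged.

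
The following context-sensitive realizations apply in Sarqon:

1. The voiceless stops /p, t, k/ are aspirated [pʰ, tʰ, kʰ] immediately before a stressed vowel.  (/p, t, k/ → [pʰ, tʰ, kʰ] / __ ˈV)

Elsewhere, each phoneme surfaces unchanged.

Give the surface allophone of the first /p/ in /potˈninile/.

/p/ (word-initial) fails the environment for rule 1, so it stays [p].

[p]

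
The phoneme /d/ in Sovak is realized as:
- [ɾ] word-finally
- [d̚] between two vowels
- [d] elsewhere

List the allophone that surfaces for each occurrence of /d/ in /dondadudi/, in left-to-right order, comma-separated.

[d], [d], [d̚], [d̚]

Occurrence 1 (position 1): no conditioning environment matches → elsewhere allophone [d].
Occurrence 2 (position 4): no conditioning environment matches → elsewhere allophone [d].
Occurrence 3 (position 6): between two vowels → [d̚].
Occurrence 4 (position 8): between two vowels → [d̚].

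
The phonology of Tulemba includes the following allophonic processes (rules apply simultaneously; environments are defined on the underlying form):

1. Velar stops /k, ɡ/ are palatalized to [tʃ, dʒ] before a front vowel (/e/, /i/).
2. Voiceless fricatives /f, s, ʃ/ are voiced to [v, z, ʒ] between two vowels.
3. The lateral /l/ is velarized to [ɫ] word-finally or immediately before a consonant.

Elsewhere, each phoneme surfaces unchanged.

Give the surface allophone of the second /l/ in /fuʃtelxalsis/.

[ɫ]

/l/ (between /a/ and /s/) occurs word-finally or immediately before a consonant → [ɫ] by rule 3.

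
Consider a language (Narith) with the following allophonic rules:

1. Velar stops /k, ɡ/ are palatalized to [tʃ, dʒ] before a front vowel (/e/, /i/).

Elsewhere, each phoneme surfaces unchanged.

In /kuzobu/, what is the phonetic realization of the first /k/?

[k]

/k/ (word-initial) fails the environment for rule 1, so it stays [k].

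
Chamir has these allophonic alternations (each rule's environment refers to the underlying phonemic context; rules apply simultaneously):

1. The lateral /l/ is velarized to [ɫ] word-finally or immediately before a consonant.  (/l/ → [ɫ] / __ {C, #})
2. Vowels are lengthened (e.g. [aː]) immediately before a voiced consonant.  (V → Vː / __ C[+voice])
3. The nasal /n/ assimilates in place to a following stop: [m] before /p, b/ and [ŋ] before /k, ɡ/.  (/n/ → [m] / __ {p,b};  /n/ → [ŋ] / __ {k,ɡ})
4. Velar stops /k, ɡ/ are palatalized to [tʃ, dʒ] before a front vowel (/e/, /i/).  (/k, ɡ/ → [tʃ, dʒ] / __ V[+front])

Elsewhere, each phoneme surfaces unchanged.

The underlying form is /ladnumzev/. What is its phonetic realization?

/l/ (word-initial) fails the environment for rule 1, so it stays [l].
Rule 2 applies to /a/ (between /l/ and /d/: before a voiced consonant) → [aː].
/d/ — not in any rule's target class → [d].
/n/ (between /d/ and /u/) is in the target of rule 3 but the environment (before a labial or velar stop) is not met → [n].
/u/ (between /n/ and /m/): before a voiced consonant, so rule 2 applies → [uː].
/m/ (between /u/ and /z/): no rule targets it → [m].
/z/ stays [z].
Rule 2 applies to /e/ (between /z/ and /v/: before a voiced consonant) → [eː].
/v/ — not in any rule's target class → [v].

[laːdnuːmzeːv]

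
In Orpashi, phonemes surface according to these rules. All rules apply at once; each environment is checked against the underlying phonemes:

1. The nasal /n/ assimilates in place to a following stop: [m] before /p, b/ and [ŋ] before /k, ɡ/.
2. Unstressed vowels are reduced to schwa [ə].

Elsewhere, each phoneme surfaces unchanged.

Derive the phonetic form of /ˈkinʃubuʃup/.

/k/ stays [k].
/i/ (between /k/ and /n/) is in the target of rule 2 but the environment (in an unstressed syllable) is not met → [i].
/n/ (between /i/ and /ʃ/) fails the environment for rule 1, so it stays [n].
/ʃ/ (between /n/ and /u/) is unaffected → [ʃ].
/u/ (between /ʃ/ and /b/): in an unstressed syllable, so rule 2 applies → [ə].
/b/ (between /u/ and /u/): no rule targets it → [b].
/u/ (between /b/ and /ʃ/): in an unstressed syllable, so rule 2 applies → [ə].
/ʃ/ — not in any rule's target class → [ʃ].
/u/ (between /ʃ/ and /p/): in an unstressed syllable, so rule 2 applies → [ə].
/p/ (word-final): no rule targets it → [p].

[ˈkinʃəbəʃəp]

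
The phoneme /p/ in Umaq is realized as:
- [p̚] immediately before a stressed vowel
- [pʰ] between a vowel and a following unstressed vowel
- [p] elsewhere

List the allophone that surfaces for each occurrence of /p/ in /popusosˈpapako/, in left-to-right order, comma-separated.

[p], [pʰ], [p̚], [pʰ]

Occurrence 1 (position 1): no conditioning environment matches → elsewhere allophone [p].
Occurrence 2 (position 3): between a vowel and a following unstressed vowel → [pʰ].
Occurrence 3 (position 8): immediately before a stressed vowel → [p̚].
Occurrence 4 (position 10): between a vowel and a following unstressed vowel → [pʰ].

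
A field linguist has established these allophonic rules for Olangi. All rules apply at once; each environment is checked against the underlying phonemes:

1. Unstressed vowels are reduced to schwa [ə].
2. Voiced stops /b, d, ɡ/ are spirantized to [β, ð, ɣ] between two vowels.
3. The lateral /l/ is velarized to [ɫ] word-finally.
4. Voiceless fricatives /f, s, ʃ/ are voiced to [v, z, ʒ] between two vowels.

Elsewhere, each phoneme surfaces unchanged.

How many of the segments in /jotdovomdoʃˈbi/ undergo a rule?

Segments that undergo a rule: /o/ → [ə] (rule 1); /o/ → [ə] (rule 1); /o/ → [ə] (rule 1); /o/ → [ə] (rule 1).
All other segments surface unchanged.

4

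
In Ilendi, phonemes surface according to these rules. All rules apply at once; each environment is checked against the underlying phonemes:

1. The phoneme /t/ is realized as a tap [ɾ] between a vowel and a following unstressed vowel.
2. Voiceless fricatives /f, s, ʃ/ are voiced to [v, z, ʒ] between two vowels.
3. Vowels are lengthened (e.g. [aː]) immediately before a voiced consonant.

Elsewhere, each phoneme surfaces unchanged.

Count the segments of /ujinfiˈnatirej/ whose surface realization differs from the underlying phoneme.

Segments that undergo a rule: /u/ → [uː] (rule 3); /i/ → [iː] (rule 3); /i/ → [iː] (rule 3); /t/ → [ɾ] (rule 1); /i/ → [iː] (rule 3); /e/ → [eː] (rule 3).
All other segments surface unchanged.

6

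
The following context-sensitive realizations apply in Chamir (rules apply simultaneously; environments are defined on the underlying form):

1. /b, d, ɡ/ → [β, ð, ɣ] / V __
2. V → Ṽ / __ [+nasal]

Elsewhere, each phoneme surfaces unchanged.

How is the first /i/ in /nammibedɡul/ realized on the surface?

/i/ (between /m/ and /b/) is in the target of rule 2 but the environment (before a nasal consonant) is not met → [i].

[i]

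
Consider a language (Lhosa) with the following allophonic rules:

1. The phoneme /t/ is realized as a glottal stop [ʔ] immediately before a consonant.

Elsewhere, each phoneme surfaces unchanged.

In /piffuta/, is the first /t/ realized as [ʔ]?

No

/t/ — between /u/ and /a/; rule 1 does not apply here → [t].
The actual realization is [t], not [ʔ].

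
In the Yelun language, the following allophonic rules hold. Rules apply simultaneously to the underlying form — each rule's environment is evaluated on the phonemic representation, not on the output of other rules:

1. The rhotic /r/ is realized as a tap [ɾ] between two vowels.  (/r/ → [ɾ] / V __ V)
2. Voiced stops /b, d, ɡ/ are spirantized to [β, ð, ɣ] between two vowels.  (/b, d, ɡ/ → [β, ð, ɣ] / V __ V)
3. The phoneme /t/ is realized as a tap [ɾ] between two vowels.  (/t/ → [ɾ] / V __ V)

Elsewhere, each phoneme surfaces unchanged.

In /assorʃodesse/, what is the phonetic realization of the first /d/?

/d/ — between /o/ and /e/, between two vowels — surfaces as [ð] (rule 2).

[ð]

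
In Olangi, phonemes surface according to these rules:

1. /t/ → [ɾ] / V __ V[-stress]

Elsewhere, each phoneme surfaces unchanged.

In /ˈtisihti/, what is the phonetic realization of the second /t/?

[t]

/t/ — between /h/ and /i/; rule 1 does not apply here → [t].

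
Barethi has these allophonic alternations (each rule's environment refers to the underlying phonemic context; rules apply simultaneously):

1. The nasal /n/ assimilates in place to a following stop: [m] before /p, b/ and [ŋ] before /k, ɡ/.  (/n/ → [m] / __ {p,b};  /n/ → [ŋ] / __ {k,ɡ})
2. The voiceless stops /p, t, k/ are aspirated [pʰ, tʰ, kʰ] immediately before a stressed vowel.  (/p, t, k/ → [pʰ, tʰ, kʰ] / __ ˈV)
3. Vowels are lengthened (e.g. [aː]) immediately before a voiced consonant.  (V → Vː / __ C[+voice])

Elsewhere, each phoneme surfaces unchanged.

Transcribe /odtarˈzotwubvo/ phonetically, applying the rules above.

[oːdtaːrˈzotwuːbvo]

Rule 3 applies to /o/ (word-initial: before a voiced consonant) → [oː].
/t/ (between /d/ and /a/): rule 2 targets it, but not immediately before a stressed vowel → unchanged [t].
/a/ (between /t/ and /r/) occurs before a voiced consonant → [aː] by rule 3.
/o/ (between /z/ and /t/) fails the environment for rule 3, so it stays [o].
/t/ — between /o/ and /w/; rule 2 does not apply here → [t].
Rule 3 applies to /u/ (between /w/ and /b/: before a voiced consonant) → [uː].
/o/ (word-final) fails the environment for rule 3, so it stays [o].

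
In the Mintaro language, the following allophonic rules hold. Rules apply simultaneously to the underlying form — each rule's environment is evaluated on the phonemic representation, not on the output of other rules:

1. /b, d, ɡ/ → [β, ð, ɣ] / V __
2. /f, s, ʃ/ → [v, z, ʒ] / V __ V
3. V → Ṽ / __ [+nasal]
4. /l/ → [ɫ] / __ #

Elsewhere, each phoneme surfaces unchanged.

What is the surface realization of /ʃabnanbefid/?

/ʃ/ (word-initial) is in the target of rule 2 but the environment (between two vowels) is not met → [ʃ].
/a/ — between /ʃ/ and /b/; rule 3 does not apply here → [a].
/b/ (between /a/ and /n/): immediately after a vowel, so rule 1 applies → [β].
Rule 3 applies to /a/ (between /n/ and /n/: before a nasal consonant) → [ã].
/b/ — between /n/ and /e/; rule 1 does not apply here → [b].
/e/ — between /b/ and /f/; rule 3 does not apply here → [e].
Rule 2 applies to /f/ (between /e/ and /i/: between two vowels) → [v].
/i/ (between /f/ and /d/) is in the target of rule 3 but the environment (before a nasal consonant) is not met → [i].
/d/ — word-final, immediately after a vowel — surfaces as [ð] (rule 1).

[ʃaβnãnbevið]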